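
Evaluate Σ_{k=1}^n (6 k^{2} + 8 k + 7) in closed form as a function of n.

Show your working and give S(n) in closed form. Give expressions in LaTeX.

S(n) = n \left(2 n^{2} + 7 n + 12\right)

r(k) = (6*k**2 + 20*k + 21)/(6*k**2 + 8*k + 7) after simplifying.
Gosper form: A/B · C(k+1)/C(k) with A=1, B=1, C=k**2 + 4*k/3 + 7/6.
Key eq: (1)·f(k+1) = (1)·f(k) + (k**2 + 4*k/3 + 7/6).
Degrees (0,0,2) ⇒ d ≤ 3.
Coefficient equations give f(k) = k*(2*k**2 + k + 4)/6.
Then R = B(k−1)f/C = k*(2*k**2 + k + 4)/(6*k**2 + 8*k + 7), so s_k = R(k)·t_k = k*(2*k**2 + k + 4).
Check: Δs_k = 6*k**2 + 8*k + 7. ✓
s_(n+1) = 2*n**3 + 7*n**2 + 12*n + 7 and s_(1) = 7, so S(n) = n*(2*n**2 + 7*n + 12).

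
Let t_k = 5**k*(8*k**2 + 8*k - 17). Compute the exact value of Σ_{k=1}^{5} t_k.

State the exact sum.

Σ = 796895

t_(k+1)/t_k = 5*(8*k**2 + 24*k - 1)/(8*k**2 + 8*k - 17).
Gosper form: A/B · C(k+1)/C(k) with A=5, B=1, C=k**2 + k - 17/8.
Solve (5)·f(k+1) − (1)·f(k) = k**2 + k - 17/8.
Bound: deg f ≤ 2.
Match coefficients ⇒ f(k) = (2*k**2 - 3*k - 3)/8.
R(k) = B(k−1)·f(k)/C(k) = (2*k**2 - 3*k - 3)/(8*k**2 + 8*k - 17); s_k = R·t_k = 5**k*(2*k**2 - 3*k - 3).
Verify: 5**k*(8*k**2 + 8*k - 17) matches t_k.
Sum = s_(6) − s_(1); s_(6) = 796875, s_(1) = -20 ⇒ 796895.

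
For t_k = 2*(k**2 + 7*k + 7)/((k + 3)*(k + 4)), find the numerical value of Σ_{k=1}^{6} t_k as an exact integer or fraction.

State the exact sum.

Σ = 21/2

t_(k+1)/t_k = (k + 3)*(7*k + (k + 1)**2 + 14)/((k + 5)*(k**2 + 7*k + 7)).
So A=k + 3 and B=k + 5, with C=k**2 + 7*k + 7.
f must satisfy (k + 3)·f(k+1) − (k + 4)·f(k) = k**2 + 7*k + 7.
d = 2 from the (1,1,2) case.
A polynomial solution: f(k) = k*(3*k + 4)/3.
Then R = B(k−1)f/C = k*(k + 4)*(3*k + 4)/(3*(k**2 + 7*k + 7)), so s_k = R(k)·t_k = 2*k*(3*k + 4)/(3*(k + 3)).
Check: Δs_k = 2*(k**2 + 7*k + 7)/(k**2 + 7*k + 12). ✓
Telescoping: Σ = s_(7) − s_(1) = 35/3 − (7/6) = 21/2.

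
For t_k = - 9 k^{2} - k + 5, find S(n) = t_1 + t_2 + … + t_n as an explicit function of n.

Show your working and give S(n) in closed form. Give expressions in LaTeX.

S(n) = n \left(- 3 n^{2} - 5 n + 3\right)

Ratio r(k) = (k + 9*(k + 1)**2 - 4)/(9*k**2 + k - 5).
Gosper form: A/B · C(k+1)/C(k) with A=1, B=1, C=k**2 + k/9 - 5/9.
Solve (1)·f(k+1) − (1)·f(k) = k**2 + k/9 - 5/9.
d = 3 from the (0,0,2) case.
A polynomial solution: f(k) = k*(k - 2)*(3*k + 2)/9.
R(k) = B(k−1)·f(k)/C(k) = k*(k - 2)*(3*k + 2)/(9*k**2 + k - 5); s_k = R·t_k = k*(-3*k**2 + 4*k + 4).
Δs = -9*k**2 - k + 5, as required.
Σ_(k=1)^n t_k = s_(n+1) − s_(1) = (-3*n**3 - 5*n**2 + 3*n + 5) − (5), i.e. n*(-3*n**2 - 5*n + 3).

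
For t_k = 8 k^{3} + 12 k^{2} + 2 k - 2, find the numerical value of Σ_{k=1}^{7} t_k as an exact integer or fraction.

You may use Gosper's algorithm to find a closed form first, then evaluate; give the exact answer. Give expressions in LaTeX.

Σ = 7994

Ratio r(k) = (k + 4*(k + 1)**3 + 6*(k + 1)**2)/(4*k**3 + 6*k**2 + k - 1).
So A=1 and B=1, with C=k**3 + 3*k**2/2 + k/4 - 1/4.
Set up (1)·f(k+1) − (1)·f(k) − (k**3 + 3*k**2/2 + k/4 - 1/4) = 0.
Bound: deg f ≤ 4.
Match coefficients ⇒ f(k) = k*(k + 1)*(2*k**2 - 2*k - 1)/8.
Certificate R = B(k−1)f/C = k*(2*k**2 - 2*k - 1)/(2*(4*k**2 + 2*k - 1)) gives s_k = k*(2*k**3 - 3*k - 1).
s_(k+1) − s_k = 8*k**3 + 12*k**2 + 2*k - 2 = t_k.
Σ_(k=1)^(7) t_k = s_(8) − s_(1) = 7992 − (-2) = 7994.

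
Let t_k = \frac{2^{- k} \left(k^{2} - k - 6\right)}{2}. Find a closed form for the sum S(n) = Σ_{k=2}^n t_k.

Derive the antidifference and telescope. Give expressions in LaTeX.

S(n) = 2^{- n - 1} \left(2^{n} - n^{2} - 3 n + 2\right)

The ratio is (k**2 + k - 6)/(2*(k**2 - k - 6)).
Normal form (A,B,C) = (1/2, 1, k**2 - k - 6).
Solve (1/2)·f(k+1) − (1)·f(k) = k**2 - k - 6.
deg f ≤ 2 (via 0,0,2).
Solving with deg f ≤ 2: f(k) = -2*(k**2 + k - 4).
Get s_k = R·t_k = (-k**2 - k + 4)/2**k with R(k) = B(k−1)f(k)/C(k) = -2*(k**2 + k - 4)/((k - 3)*(k + 2)).
Check: Δs_k = (k**2 - k - 6)/(2*2**k). ✓
Telescope: S(n) = s_(n+1) − s_(2) = 2**(-n - 1)*(-n**2 - 3*n + 2) − (-1/2) = 2**(-n - 1)*(2**n - n**2 - 3*n + 2).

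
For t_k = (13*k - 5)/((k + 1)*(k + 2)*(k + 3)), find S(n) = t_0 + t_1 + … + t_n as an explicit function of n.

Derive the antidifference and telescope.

S(n) = (2*n**2 - 3*n - 5)/(n**2 + 5*n + 6)

t_(k+1)/t_k = (k + 1)*(13*k + 8)/((k + 4)*(13*k - 5)).
A = k + 1, B = k + 4, C = k - 5/13.
f must satisfy (k + 1)·f(k+1) − (k + 3)·f(k) = k - 5/13.
deg f ≤ 2 (via 1,1,1).
A polynomial solution: f(k) = k*(2*k - 7)/13.
So s_k = (B(k−1)f/C)·t_k = (k*(k + 3)*(2*k - 7)/(13*k - 5))·t_k = k*(2*k - 7)/((k + 1)*(k + 2)).
s_(k+1) − s_k = (13*k - 5)/(k**3 + 6*k**2 + 11*k + 6) = t_k.
Telescope: S(n) = s_(n+1) − s_(0) = (2*n**2 - 3*n - 5)/(n**2 + 5*n + 6) − (0) = (2*n**2 - 3*n - 5)/(n**2 + 5*n + 6).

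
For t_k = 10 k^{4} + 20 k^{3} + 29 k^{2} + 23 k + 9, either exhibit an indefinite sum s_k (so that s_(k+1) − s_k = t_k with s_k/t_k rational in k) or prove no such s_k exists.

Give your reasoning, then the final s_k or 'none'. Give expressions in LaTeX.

t_(k+1)/t_k = (10*k**4 + 60*k**3 + 149*k**2 + 181*k + 91)/(10*k**4 + 20*k**3 + 29*k**2 + 23*k + 9).
Factor: A=1; B=1; C=k**4 + 2*k**3 + 29*k**2/10 + 23*k/10 + 9/10.
Solve (1)·f(k+1) − (1)·f(k) = k**4 + 2*k**3 + 29*k**2/10 + 23*k/10 + 9/10.
d = 5 from the (0,0,4) case.
Coefficient equations give f(k) = k*(2*k**4 + 3*k**2 + 2*k + 2)/10.
Get s_k = R·t_k = k*(2*k**4 + 3*k**2 + 2*k + 2) with R(k) = B(k−1)f(k)/C(k) = k*(2*k**4 + 3*k**2 + 2*k + 2)/(10*k**4 + 20*k**3 + 29*k**2 + 23*k + 9).
Check: Δs_k = 10*k**4 + 20*k**3 + 29*k**2 + 23*k + 9. ✓

s_k = k \left(2 k^{4} + 3 k^{2} + 2 k + 2\right)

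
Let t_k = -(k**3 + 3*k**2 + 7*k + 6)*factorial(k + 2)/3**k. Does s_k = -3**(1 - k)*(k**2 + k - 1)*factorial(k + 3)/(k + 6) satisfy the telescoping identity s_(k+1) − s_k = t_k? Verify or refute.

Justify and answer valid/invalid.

Invalid: residual 3**(1 - k)*(k**4 + 9*k**3 + 22*k**2 + 45*k + 39)*factorial(k + 2)/((k + 6)*(k + 7)) ≠ 0.

s_(k+1) = -(k**2 + 3*k + 1)*factorial(k + 4)/(3**k*(k + 7))
s_(k+1) − s_k = -(k**4 + 10*k**3 + 31*k**2 + 64*k + 45)*factorial(k + 3)/(3**k*(k + 6)*(k + 7))
(s_(k+1) − s_k) − t_k = 3**(1 - k)*(k**4 + 9*k**3 + 22*k**2 + 45*k + 39)*factorial(k + 2)/((k + 6)*(k + 7))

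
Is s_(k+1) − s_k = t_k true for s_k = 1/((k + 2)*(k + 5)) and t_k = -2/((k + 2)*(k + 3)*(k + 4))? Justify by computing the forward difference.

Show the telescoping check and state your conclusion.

Invalid: residual 2*(3*k + 14)/(k**5 + 20*k**4 + 155*k**3 + 580*k**2 + 1044*k + 720) ≠ 0.

s_(k+1) = 1/((k + 3)*(k + 6))
s_(k+1) − s_k = 2*(-k - 4)/(k**4 + 16*k**3 + 91*k**2 + 216*k + 180)
(s_(k+1) − s_k) − t_k = 2*(3*k + 14)/(k**5 + 20*k**4 + 155*k**3 + 580*k**2 + 1044*k + 720)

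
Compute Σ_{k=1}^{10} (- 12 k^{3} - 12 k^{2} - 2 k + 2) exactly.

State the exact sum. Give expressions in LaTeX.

The ratio is (k + 6*(k + 1)**3 + 6*(k + 1)**2)/(6*k**3 + 6*k**2 + k - 1).
A = 1, B = 1, C = k**3 + k**2 + k/6 - 1/6.
Solve (1)·f(k+1) − (1)·f(k) = k**3 + k**2 + k/6 - 1/6.
Bound: deg f ≤ 4.
Solve for f: f(k) = k*(3*k**3 - 2*k**2 - 2*k - 1)/12 (degree 4 ≤ 4).
Get s_k = R·t_k = k*(-3*k**3 + 2*k**2 + 2*k + 1) with R(k) = B(k−1)f(k)/C(k) = k*(3*k**3 - 2*k**2 - 2*k - 1)/(2*(6*k**3 + 6*k**2 + k - 1)).
Check: Δs_k = -12*k**3 - 12*k**2 - 2*k + 2. ✓
Telescoping: Σ = s_(11) − s_(1) = -41008 − (2) = -41010.

Σ = -41010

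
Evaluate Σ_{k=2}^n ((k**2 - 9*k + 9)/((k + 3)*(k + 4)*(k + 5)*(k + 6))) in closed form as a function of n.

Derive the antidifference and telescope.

Step 1: r(k) = -(k + 3)*(9*k - (k + 1)**2)/((k + 7)*(k**2 - 9*k + 9)).
So A=k + 3 and B=k + 7, with C=k**2 - 9*k + 9.
f must satisfy (k + 3)·f(k+1) − (k + 6)·f(k) = k**2 - 9*k + 9.
deg f ≤ 3 (via 1,1,2).
Solving with deg f ≤ 3: f(k) = k*(k**2 - 8*k + 67)/20.
Certificate R = B(k−1)f/C = k*(k + 6)*(k**2 - 8*k + 67)/(20*(k**2 - 9*k + 9)) gives s_k = k*(k**2 - 8*k + 67)/(20*(k + 3)*(k + 4)*(k + 5)).
s_(k+1) − s_k = (k**2 - 9*k + 9)/(k**4 + 18*k**3 + 119*k**2 + 342*k + 360) = t_k.
Evaluate: s_(n+1) = (n**3 - 5*n**2 + 54*n + 60)/(20*(n**3 + 15*n**2 + 74*n + 120)); subtract s_(2) = 11/420 ⇒ S(n) = (n**3 - 27*n**2 + 32*n - 6)/(42*(n**3 + 15*n**2 + 74*n + 120)).

S(n) = (n**3 - 27*n**2 + 32*n - 6)/(42*(n**3 + 15*n**2 + 74*n + 120))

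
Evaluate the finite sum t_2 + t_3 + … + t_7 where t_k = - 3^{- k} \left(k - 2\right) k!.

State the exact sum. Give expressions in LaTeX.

Σ = -4318/243

r(k) = (k**2 - 1)/(3*(k - 2)) after simplifying.
A = k/3 + 1/3, B = 1, C = k - 2.
Set up (k/3 + 1/3)·f(k+1) − (1)·f(k) − (k - 2) = 0.
Degrees (1,0,1) ⇒ d ≤ 0.
Solving with deg f ≤ 0: f(k) = 3.
So s_k = (B(k−1)f/C)·t_k = (3/(k - 2))·t_k = -3**(1 - k)*factorial(k).
Δs = -(k - 2)*factorial(k)/3**k, as required.
Telescoping: Σ = s_(8) − s_(2) = -4480/243 − (-2/3) = -4318/243.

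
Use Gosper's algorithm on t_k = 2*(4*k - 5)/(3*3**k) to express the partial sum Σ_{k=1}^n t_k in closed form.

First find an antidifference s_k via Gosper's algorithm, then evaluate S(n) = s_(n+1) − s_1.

S(n) = 3**(-n - 1)*(3**n - 4*n - 1)

Step 1: r(k) = (4*k - 1)/(3*(4*k - 5)).
Factor: A=1/3; B=1; C=k - 5/4.
f must satisfy (1/3)·f(k+1) − (1)·f(k) = k - 5/4.
Bound: deg f ≤ 1.
Coefficient equations give f(k) = -3*(4*k - 3)/8.
Then R = B(k−1)f/C = -3*(4*k - 3)/(2*(4*k - 5)), so s_k = R(k)·t_k = (3 - 4*k)/3**k.
Δs = 2*(4*k - 5)/(3*3**k), as required.
Telescope: S(n) = s_(n+1) − s_(1) = 3**(-n - 1)*(-4*n - 1) − (-1/3) = 3**(-n - 1)*(3**n - 4*n - 1).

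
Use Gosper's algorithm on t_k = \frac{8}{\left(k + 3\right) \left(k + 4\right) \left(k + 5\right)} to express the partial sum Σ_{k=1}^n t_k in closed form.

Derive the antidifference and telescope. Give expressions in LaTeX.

S(n) = \frac{n \left(n + 9\right)}{5 \left(n^{2} + 9 n + 20\right)}

r(k) = (k + 3)/(k + 6) after simplifying.
Factor: A=k + 3; B=k + 6; C=1.
Set up (k + 3)·f(k+1) − (k + 5)·f(k) − (1) = 0.
d = 2 from the (1,1,0) case.
Solve for f: f(k) = k*(k + 7)/24 (degree 2 ≤ 2).
R(k) = B(k−1)·f(k)/C(k) = k*(k + 5)*(k + 7)/24; s_k = R·t_k = k*(k + 7)/(3*(k + 3)*(k + 4)).
Verify: 8/(k**3 + 12*k**2 + 47*k + 60) matches t_k.
Σ_(k=1)^n t_k = s_(n+1) − s_(1) = ((n**2 + 9*n + 8)/(3*(n**2 + 9*n + 20))) − (2/15), i.e. n*(n + 9)/(5*(n**2 + 9*n + 20)).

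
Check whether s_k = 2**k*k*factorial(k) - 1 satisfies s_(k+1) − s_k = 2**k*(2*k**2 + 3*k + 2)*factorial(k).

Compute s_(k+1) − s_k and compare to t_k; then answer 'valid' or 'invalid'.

s_(k+1) = 2**(k + 1)*(k + 1)*factorial(k + 1) - 1
s_(k+1) − s_k = 2**k*(2*k**2 + 3*k + 2)*factorial(k)
(s_(k+1) − s_k) − t_k = 0

Valid: the claim telescopes to t_k.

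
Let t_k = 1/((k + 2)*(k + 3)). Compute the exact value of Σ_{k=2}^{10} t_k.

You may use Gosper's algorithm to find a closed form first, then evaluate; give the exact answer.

Σ = 9/52

Ratio r(k) = (k + 2)/(k + 4).
Normal form (A,B,C) = (k + 2, k + 4, 1).
Key eq: (k + 2)·f(k+1) = (k + 3)·f(k) + (1).
deg f ≤ 1 (via 1,1,0).
Coefficient equations give f(k) = k/2.
So s_k = (B(k−1)f/C)·t_k = (k*(k + 3)/2)·t_k = k/(2*(k + 2)).
Verify: 1/(k**2 + 5*k + 6) matches t_k.
Sum = s_(11) − s_(2); s_(11) = 11/26, s_(2) = 1/4 ⇒ 9/52.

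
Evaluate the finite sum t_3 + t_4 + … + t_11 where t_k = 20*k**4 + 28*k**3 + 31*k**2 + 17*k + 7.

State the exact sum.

Ratio r(k) = (20*k**4 + 108*k**3 + 235*k**2 + 243*k + 103)/(20*k**4 + 28*k**3 + 31*k**2 + 17*k + 7).
A = 1, B = 1, C = k**4 + 7*k**3/5 + 31*k**2/20 + 17*k/20 + 7/20.
Key eq: (1)·f(k+1) = (1)·f(k) + (k**4 + 7*k**3/5 + 31*k**2/20 + 17*k/20 + 7/20).
d = 5 from the (0,0,4) case.
A polynomial solution: f(k) = k*(4*k**4 - 3*k**3 + 3*k**2 + 3)/20.
R(k) = B(k−1)·f(k)/C(k) = k*(4*k**4 - 3*k**3 + 3*k**2 + 3)/(20*k**4 + 28*k**3 + 31*k**2 + 17*k + 7); s_k = R·t_k = k*(4*k**4 - 3*k**3 + 3*k**2 + 3).
Verify: 20*k**4 + 28*k**3 + 31*k**2 + 17*k + 7 matches t_k.
Σ_(k=3)^(11) t_k = s_(12) − s_(3) = 938340 − (819) = 937521.

Σ = 937521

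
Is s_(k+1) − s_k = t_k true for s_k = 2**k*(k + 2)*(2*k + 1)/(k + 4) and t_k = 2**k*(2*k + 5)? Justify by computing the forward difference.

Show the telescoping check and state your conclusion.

s_(k+1) = 2**(k + 1)*(k + 3)*(2*k + 3)/(k + 5)
s_(k+1) − s_k = 2**k*(2*k**3 + 19*k**2 + 63*k + 62)/(k**2 + 9*k + 20)
(s_(k+1) − s_k) − t_k = 2**(k + 1)*(-2*k**2 - 11*k - 19)/(k**2 + 9*k + 20)

Invalid: residual 2**(k + 1)*(-2*k**2 - 11*k - 19)/(k**2 + 9*k + 20) ≠ 0.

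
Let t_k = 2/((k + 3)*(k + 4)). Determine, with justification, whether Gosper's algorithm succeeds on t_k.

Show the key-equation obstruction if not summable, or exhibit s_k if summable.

The ratio is (k + 3)/(k + 5).
Factor: A=k + 3; B=k + 5; C=1.
Need (k + 3)·f(k+1) − (k + 4)·f(k) = 1.
Bound: deg f ≤ 1.
Solve for f: f(k) = k/3 (degree 1 ≤ 1).
Certificate R = B(k−1)f/C = k*(k + 4)/3 gives s_k = 2*k/(3*(k + 3)).
s_(k+1) − s_k = 2/(k**2 + 7*k + 12) = t_k.

Yes. s_k = 2*k/(3*(k + 3)).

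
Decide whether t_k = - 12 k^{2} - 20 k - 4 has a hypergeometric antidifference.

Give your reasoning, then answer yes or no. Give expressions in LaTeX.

Yes. s_k = 4 k \left(- k^{2} - k + 1\right).

Step 1: r(k) = (3*k**2 + 11*k + 9)/(3*k**2 + 5*k + 1).
Gosper form: A/B · C(k+1)/C(k) with A=1, B=1, C=k**2 + 5*k/3 + 1/3.
Solve (1)·f(k+1) − (1)·f(k) = k**2 + 5*k/3 + 1/3.
deg f ≤ 3 (via 0,0,2).
A polynomial solution: f(k) = k*(k**2 + k - 1)/3.
Get s_k = R·t_k = 4*k*(-k**2 - k + 1) with R(k) = B(k−1)f(k)/C(k) = k*(k**2 + k - 1)/(3*k**2 + 5*k + 1).
s_(k+1) − s_k = -12*k**2 - 20*k - 4 = t_k.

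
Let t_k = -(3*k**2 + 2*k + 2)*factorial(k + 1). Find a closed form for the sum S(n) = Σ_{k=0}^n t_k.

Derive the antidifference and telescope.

Ratio r(k) = (k + 2)*(2*k + 3*(k + 1)**2 + 4)/(3*k**2 + 2*k + 2).
So A=k + 2 and B=1, with C=k**2 + 2*k/3 + 2/3.
Solve (k + 2)·f(k+1) − (1)·f(k) = k**2 + 2*k/3 + 2/3.
Degrees (1,0,2) ⇒ d ≤ 1.
Match coefficients ⇒ f(k) = (3*k - 4)/3.
Get s_k = R·t_k = -(3*k - 4)*factorial(k + 1) with R(k) = B(k−1)f(k)/C(k) = (3*k - 4)/(3*k**2 + 2*k + 2).
s_(k+1) − s_k = -(3*k**2 + 2*k + 2)*factorial(k + 1) = t_k.
s_(n+1) = -(3*n - 1)*factorial(n + 2) and s_(0) = 4, so S(n) = -3*n*factorial(n + 2) + factorial(n + 2) - 4.

S(n) = -3*n*factorial(n + 2) + factorial(n + 2) - 4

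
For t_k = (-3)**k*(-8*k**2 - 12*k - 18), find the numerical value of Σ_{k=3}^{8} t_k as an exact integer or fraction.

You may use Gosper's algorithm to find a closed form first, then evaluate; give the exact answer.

Σ = -3247128

r(k) = 3*(-4*k**2 - 14*k - 19)/(4*k**2 + 6*k + 9) after simplifying.
Take A(k)=-3, B(k)=1, C(k)=k**2 + 3*k/2 + 9/4.
f must satisfy (-3)·f(k+1) − (1)·f(k) = k**2 + 3*k/2 + 9/4.
deg f ≤ 2 (via 0,0,2).
Solve for f: f(k) = -(2*k**2 + 3)/8 (degree 2 ≤ 2).
R(k) = B(k−1)·f(k)/C(k) = -(2*k**2 + 3)/(2*(4*k**2 + 6*k + 9)); s_k = R·t_k = (-3)**k*(2*k**2 + 3).
s_(k+1) − s_k = (-3)**k*(-8*k**2 - 12*k - 18) = t_k.
Evaluate s at k=9 and k=3: -3247695 and -567; difference -3247128.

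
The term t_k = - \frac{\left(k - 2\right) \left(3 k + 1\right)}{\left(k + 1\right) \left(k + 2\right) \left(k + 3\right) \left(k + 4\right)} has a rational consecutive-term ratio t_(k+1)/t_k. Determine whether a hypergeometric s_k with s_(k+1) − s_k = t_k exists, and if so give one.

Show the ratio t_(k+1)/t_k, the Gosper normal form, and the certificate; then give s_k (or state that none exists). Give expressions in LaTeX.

Step 1: r(k) = (k - 1)*(k + 1)*(3*k + 4)/((k - 2)*(k + 5)*(3*k + 1)).
Take A(k)=k + 1, B(k)=k + 5, C(k)=k**2 - 5*k/3 - 2/3.
Need (k + 1)·f(k+1) − (k + 4)·f(k) = k**2 - 5*k/3 - 2/3.
Bound: deg f ≤ 3.
Match coefficients ⇒ f(k) = k*(k**2 - 12*k - 1)/18.
R(k) = B(k−1)·f(k)/C(k) = k*(k + 4)*(k**2 - 12*k - 1)/(6*(k - 2)*(3*k + 1)); s_k = R·t_k = k*(-k**2 + 12*k + 1)/(6*(k**3 + 6*k**2 + 11*k + 6)).
Verify: (-3*k**2 + 5*k + 2)/(k**4 + 10*k**3 + 35*k**2 + 50*k + 24) matches t_k.

s_k = \frac{k \left(- k^{2} + 12 k + 1\right)}{6 \left(k^{3} + 6 k^{2} + 11 k + 6\right)}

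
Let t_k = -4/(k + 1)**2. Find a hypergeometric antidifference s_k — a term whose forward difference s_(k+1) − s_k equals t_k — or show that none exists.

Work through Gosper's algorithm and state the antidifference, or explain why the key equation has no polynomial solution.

none — t_k is not Gosper-summable

Compute t_(k+1)/t_k: get (k + 1)**2/(k + 2)**2.
So A=k**2 + 2*k + 1 and B=k**2 + 4*k + 4, with C=1.
Key eq: (k**2 + 2*k + 1)·f(k+1) = (k**2 + 2*k + 1)·f(k) + (1).
d = 0 from the (2,2,0) case.
Generic f = c0 gives residual -1; -1 = 0 cannot hold, so t_k is not Gosper-summable.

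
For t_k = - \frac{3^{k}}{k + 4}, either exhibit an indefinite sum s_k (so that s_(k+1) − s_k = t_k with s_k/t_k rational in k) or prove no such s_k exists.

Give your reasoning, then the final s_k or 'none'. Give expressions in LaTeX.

none (Gosper's algorithm certifies no s_k)

Compute t_(k+1)/t_k: get 3*(k + 4)/(k + 5).
Take A(k)=3*k + 12, B(k)=k + 5, C(k)=1.
f must satisfy (3*k + 12)·f(k+1) − (k + 4)·f(k) = 1.
d = -1 from the (1,1,0) case.
d = -1 < 0 ⇒ no nonzero polynomial f; not summable.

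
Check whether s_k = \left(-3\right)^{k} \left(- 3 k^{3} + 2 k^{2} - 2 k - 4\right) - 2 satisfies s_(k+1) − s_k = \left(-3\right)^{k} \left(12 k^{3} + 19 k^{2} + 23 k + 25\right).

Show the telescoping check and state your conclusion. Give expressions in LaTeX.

s_(k+1) = (-3)**(k + 1)*(-2*k - 3*(k + 1)**3 + 2*(k + 1)**2 - 6) - 2
s_(k+1) − s_k = (-3)**k*(12*k**3 + 19*k**2 + 23*k + 25)
(s_(k+1) − s_k) − t_k = 0

valid (s_(k+1) − s_k reduces to t_k)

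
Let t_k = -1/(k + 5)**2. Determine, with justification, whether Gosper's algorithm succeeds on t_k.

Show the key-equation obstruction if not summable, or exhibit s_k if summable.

No — the linear system for f has no solution.

r(k) = (k + 5)**2/(k + 6)**2 after simplifying.
Factor: A=k**2 + 10*k + 25; B=k**2 + 12*k + 36; C=1.
f must satisfy (k**2 + 10*k + 25)·f(k+1) − (k**2 + 10*k + 25)·f(k) = 1.
Degrees (2,2,0) ⇒ d ≤ 0.
f = c0 ⇒ A·f(k+1) − B(k−1)·f(k) − C = -1. The system {-1 = 0} is inconsistent; no antidifference.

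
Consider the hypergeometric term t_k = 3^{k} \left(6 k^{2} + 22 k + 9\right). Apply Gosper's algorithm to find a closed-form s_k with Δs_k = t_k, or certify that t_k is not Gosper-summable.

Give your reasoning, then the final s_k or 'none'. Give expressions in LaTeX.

s_k = 3^{k} \left(3 k^{2} + 2 k - 3\right)

t_(k+1)/t_k = 3*(6*k**2 + 34*k + 37)/(6*k**2 + 22*k + 9).
So A=3 and B=1, with C=k**2 + 11*k/3 + 3/2.
Set up (3)·f(k+1) − (1)·f(k) − (k**2 + 11*k/3 + 3/2) = 0.
Degrees (0,0,2) ⇒ d ≤ 2.
A polynomial solution: f(k) = (3*k**2 + 2*k - 3)/6.
So s_k = (B(k−1)f/C)·t_k = ((3*k**2 + 2*k - 3)/(6*k**2 + 22*k + 9))·t_k = 3**k*(3*k**2 + 2*k - 3).
s_(k+1) − s_k = 3**k*(6*k**2 + 22*k + 9) = t_k.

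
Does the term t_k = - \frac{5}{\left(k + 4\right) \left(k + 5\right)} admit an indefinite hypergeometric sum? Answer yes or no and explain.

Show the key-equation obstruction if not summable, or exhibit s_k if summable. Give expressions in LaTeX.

Yes. s_k = - \frac{5 k}{4 k + 16}.

r(k) = (k + 4)/(k + 6) after simplifying.
Take A(k)=k + 4, B(k)=k + 6, C(k)=1.
Solve (k + 4)·f(k+1) − (k + 5)·f(k) = 1.
deg f ≤ 1 (via 1,1,0).
Solve for f: f(k) = k/4 (degree 1 ≤ 1).
Get s_k = R·t_k = -5*k/(4*k + 16) with R(k) = B(k−1)f(k)/C(k) = k*(k + 5)/4.
Verify: -5/(k**2 + 9*k + 20) matches t_k.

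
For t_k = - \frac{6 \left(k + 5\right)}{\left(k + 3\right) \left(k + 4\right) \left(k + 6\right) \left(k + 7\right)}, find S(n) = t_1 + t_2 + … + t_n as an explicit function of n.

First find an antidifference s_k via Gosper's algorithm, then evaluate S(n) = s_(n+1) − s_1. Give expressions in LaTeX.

S(n) = \frac{3 n \left(- n - 11\right)}{28 \left(n^{2} + 11 n + 28\right)}

Compute t_(k+1)/t_k: get (k + 3)*(k + 6)**2/((k + 5)**2*(k + 8)).
Factor: A=k + 3; B=k + 8; C=k**2 + 10*k + 25.
Need (k + 3)·f(k+1) − (k + 7)·f(k) = k**2 + 10*k + 25.
Degrees (1,1,2) ⇒ d ≤ 4.
Solving with deg f ≤ 4: f(k) = k*(k + 4)*(k + 5)*(k + 9)/36.
Certificate R = B(k−1)f/C = k*(k + 4)*(k + 7)*(k + 9)/(36*(k + 5)) gives s_k = k*(-k - 9)/(6*(k**2 + 9*k + 18)).
Check: Δs_k = 6*(-k - 5)/(k**4 + 20*k**3 + 145*k**2 + 450*k + 504). ✓
Σ_(k=1)^n t_k = s_(n+1) − s_(1) = ((-n**2 - 11*n - 10)/(6*(n**2 + 11*n + 28))) − (-5/84), i.e. 3*n*(-n - 11)/(28*(n**2 + 11*n + 28)).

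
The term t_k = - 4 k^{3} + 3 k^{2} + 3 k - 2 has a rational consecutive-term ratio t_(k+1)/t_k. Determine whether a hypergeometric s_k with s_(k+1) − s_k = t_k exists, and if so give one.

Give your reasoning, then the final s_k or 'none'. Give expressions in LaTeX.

s_k = k \left(- k^{3} + 3 k^{2} - k - 3\right)

Ratio r(k) = k*(4*k**2 + 9*k + 3)/(4*k**3 - 3*k**2 - 3*k + 2).
So A=1 and B=1, with C=k**3 - 3*k**2/4 - 3*k/4 + 1/2.
Solve (1)·f(k+1) − (1)·f(k) = k**3 - 3*k**2/4 - 3*k/4 + 1/2.
deg f ≤ 4 (via 0,0,3).
A polynomial solution: f(k) = k*(k**3 - 3*k**2 + k + 3)/4.
R(k) = B(k−1)·f(k)/C(k) = k*(k**3 - 3*k**2 + k + 3)/((k - 1)*(4*k**2 + k - 2)); s_k = R·t_k = k*(-k**3 + 3*k**2 - k - 3).
Verify: -4*k**3 + 3*k**2 + 3*k - 2 matches t_k.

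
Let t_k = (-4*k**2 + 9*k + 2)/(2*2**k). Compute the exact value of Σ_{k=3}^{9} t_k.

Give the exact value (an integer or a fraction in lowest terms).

Σ = -3961/1024

Compute t_(k+1)/t_k: get (4*k**2 - k - 7)/(2*(4*k**2 - 9*k - 2)).
So A=1/2 and B=1, with C=k**2 - 9*k/4 - 1/2.
f must satisfy (1/2)·f(k+1) − (1)·f(k) = k**2 - 9*k/4 - 1/2.
From deg A=0, deg B=0, deg C=2: d=2.
Match coefficients ⇒ f(k) = -(4*k**2 - k + 1)/2.
Then R = B(k−1)f/C = -2*(4*k**2 - k + 1)/(4*k**2 - 9*k - 2), so s_k = R(k)·t_k = (4*k**2 - k + 1)/2**k.
Δs = (-4*k**2 + 9*k + 2)/(2*2**k), as required.
Sum = s_(10) − s_(3); s_(10) = 391/1024, s_(3) = 17/4 ⇒ -3961/1024.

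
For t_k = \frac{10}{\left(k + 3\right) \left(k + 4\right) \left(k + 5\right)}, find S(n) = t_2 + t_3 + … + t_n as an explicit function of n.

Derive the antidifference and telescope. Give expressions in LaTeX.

S(n) = \frac{n^{2} + 9 n - 10}{6 \left(n^{2} + 9 n + 20\right)}

r(k) = (k + 3)/(k + 6) after simplifying.
So A=k + 3 and B=k + 6, with C=1.
Key eq: (k + 3)·f(k+1) = (k + 5)·f(k) + (1).
From deg A=1, deg B=1, deg C=0: d=2.
Match coefficients ⇒ f(k) = k*(k + 7)/24.
Certificate R = B(k−1)f/C = k*(k + 5)*(k + 7)/24 gives s_k = 5*k*(k + 7)/(12*(k + 3)*(k + 4)).
Check: Δs_k = 10/(k**3 + 12*k**2 + 47*k + 60). ✓
Σ_(k=2)^n t_k = s_(n+1) − s_(2) = (5*(n**2 + 9*n + 8)/(12*(n**2 + 9*n + 20))) − (1/4), i.e. (n**2 + 9*n - 10)/(6*(n**2 + 9*n + 20)).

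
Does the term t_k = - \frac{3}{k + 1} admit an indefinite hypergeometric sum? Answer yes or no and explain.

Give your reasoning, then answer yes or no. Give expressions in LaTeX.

t_(k+1)/t_k = (k + 1)/(k + 2).
Gosper form: A/B · C(k+1)/C(k) with A=k + 1, B=k + 2, C=1.
Solve (k + 1)·f(k+1) − (k + 1)·f(k) = 1.
Degrees (1,1,0) ⇒ d ≤ 0.
Put f(k) = c0: A·f(k+1) − B(k−1)·f(k) − C = -1; need -1 = 0 — inconsistent ⇒ no f, not summable.

No. Not Gosper-summable.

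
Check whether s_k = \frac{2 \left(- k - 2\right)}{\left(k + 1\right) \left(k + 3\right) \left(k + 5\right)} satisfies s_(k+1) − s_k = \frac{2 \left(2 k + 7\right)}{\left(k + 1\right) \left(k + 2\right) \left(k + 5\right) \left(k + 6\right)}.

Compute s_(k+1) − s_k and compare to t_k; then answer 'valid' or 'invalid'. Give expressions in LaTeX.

s_(k+1) = 2*(-k - 3)/((k + 2)*(k + 4)*(k + 6))
s_(k+1) − s_k = 2*(2*k**3 + 18*k**2 + 52*k + 51)/(k**6 + 21*k**5 + 175*k**4 + 735*k**3 + 1624*k**2 + 1764*k + 720)
(s_(k+1) − s_k) − t_k = 6*(-k**2 - 7*k - 11)/(k**6 + 21*k**5 + 175*k**4 + 735*k**3 + 1624*k**2 + 1764*k + 720)

Invalid: residual \frac{6 \left(- k^{2} - 7 k - 11\right)}{k^{6} + 21 k^{5} + 175 k^{4} + 735 k^{3} + 1624 k^{2} + 1764 k + 720} ≠ 0.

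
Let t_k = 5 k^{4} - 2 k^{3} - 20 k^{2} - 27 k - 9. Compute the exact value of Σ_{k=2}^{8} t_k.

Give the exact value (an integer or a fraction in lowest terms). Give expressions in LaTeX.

Σ = 36197

Ratio r(k) = (5*k**4 + 18*k**3 + 4*k**2 - 53*k - 53)/(5*k**4 - 2*k**3 - 20*k**2 - 27*k - 9).
So A=1 and B=1, with C=k**4 - 2*k**3/5 - 4*k**2 - 27*k/5 - 9/5.
Key eq: (1)·f(k+1) = (1)·f(k) + (k**4 - 2*k**3/5 - 4*k**2 - 27*k/5 - 9/5).
From deg A=0, deg B=0, deg C=4: d=5.
Solving with deg f ≤ 5: f(k) = k*(k**4 - 3*k**3 - 4*k**2 - 4*k + 1)/5.
Then R = B(k−1)f/C = k*(k**4 - 3*k**3 - 4*k**2 - 4*k + 1)/(5*k**4 - 2*k**3 - 20*k**2 - 27*k - 9), so s_k = R(k)·t_k = k*(k**4 - 3*k**3 - 4*k**2 - 4*k + 1).
Check: Δs_k = 5*k**4 - 2*k**3 - 20*k**2 - 27*k - 9. ✓
Sum = s_(9) − s_(2); s_(9) = 36135, s_(2) = -62 ⇒ 36197.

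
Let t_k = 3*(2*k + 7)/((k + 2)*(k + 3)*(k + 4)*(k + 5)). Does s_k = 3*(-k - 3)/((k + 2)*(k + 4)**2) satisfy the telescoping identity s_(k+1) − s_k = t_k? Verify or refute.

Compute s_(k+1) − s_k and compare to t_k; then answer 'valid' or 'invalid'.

Invalid: residual 3*(-3*k**2 - 23*k - 43)/(k**6 + 23*k**5 + 217*k**4 + 1073*k**3 + 2926*k**2 + 4160*k + 2400) ≠ 0.

s_(k+1) = 3*(-k - 4)/((k + 3)*(k + 5)**2)
s_(k+1) − s_k = 3*(-(k + 2)*(k + 4)**3 + (k + 3)**2*(k + 5)**2)/((k + 2)*(k + 3)*(k + 4)**2*(k + 5)**2)
(s_(k+1) − s_k) − t_k = 3*(-3*k**2 - 23*k - 43)/(k**6 + 23*k**5 + 217*k**4 + 1073*k**3 + 2926*k**2 + 4160*k + 2400)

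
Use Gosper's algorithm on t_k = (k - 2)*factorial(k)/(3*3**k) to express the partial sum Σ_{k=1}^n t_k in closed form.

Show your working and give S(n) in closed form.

S(n) = 3**(-n - 1)*(-3**n + n*factorial(n) + factorial(n))

Step 1: r(k) = (k**2 - 1)/(3*(k - 2)).
Normal form (A,B,C) = (k/3 + 1/3, 1, k - 2).
Set up (k/3 + 1/3)·f(k+1) − (1)·f(k) − (k - 2) = 0.
d = 0 from the (1,0,1) case.
Coefficient equations give f(k) = 3.
So s_k = (B(k−1)f/C)·t_k = (3/(k - 2))·t_k = factorial(k)/3**k.
Verify: (k - 2)*factorial(k)/(3*3**k) matches t_k.
s_(n+1) = 3**(-n - 1)*factorial(n + 1) and s_(1) = 1/3, so S(n) = 3**(-n - 1)*(-3**n + n*factorial(n) + factorial(n)).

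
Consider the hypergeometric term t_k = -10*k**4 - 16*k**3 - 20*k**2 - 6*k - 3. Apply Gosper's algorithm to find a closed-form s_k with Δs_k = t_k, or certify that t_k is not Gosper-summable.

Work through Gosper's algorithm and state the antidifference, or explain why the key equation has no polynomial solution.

s_k = k*(-2*k**4 + k**3 - 2*k**2 + 3*k - 3)

Step 1: r(k) = (10*k**4 + 56*k**3 + 128*k**2 + 134*k + 55)/(10*k**4 + 16*k**3 + 20*k**2 + 6*k + 3).
So A=1 and B=1, with C=k**4 + 8*k**3/5 + 2*k**2 + 3*k/5 + 3/10.
Set up (1)·f(k+1) − (1)·f(k) − (k**4 + 8*k**3/5 + 2*k**2 + 3*k/5 + 3/10) = 0.
Bound: deg f ≤ 5.
Match coefficients ⇒ f(k) = k*(2*k**4 - k**3 + 2*k**2 - 3*k + 3)/10.
So s_k = (B(k−1)f/C)·t_k = (k*(2*k**4 - k**3 + 2*k**2 - 3*k + 3)/(10*k**4 + 16*k**3 + 20*k**2 + 6*k + 3))·t_k = k*(-2*k**4 + k**3 - 2*k**2 + 3*k - 3).
Check: Δs_k = -10*k**4 - 16*k**3 - 20*k**2 - 6*k - 3. ✓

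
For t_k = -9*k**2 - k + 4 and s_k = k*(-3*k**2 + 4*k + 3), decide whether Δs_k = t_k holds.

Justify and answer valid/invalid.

s_(k+1) = (k + 1)*(4*k - 3*(k + 1)**2 + 7)
s_(k+1) − s_k = -9*k**2 - k + 4
(s_(k+1) − s_k) − t_k = 0

Valid: the claim telescopes to t_k.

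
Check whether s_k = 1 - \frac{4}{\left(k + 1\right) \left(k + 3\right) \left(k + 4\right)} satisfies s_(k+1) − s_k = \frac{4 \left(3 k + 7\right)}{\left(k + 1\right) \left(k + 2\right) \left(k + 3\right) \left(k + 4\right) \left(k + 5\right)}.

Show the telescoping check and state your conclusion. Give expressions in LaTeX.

Valid: the claim telescopes to t_k.

s_(k+1) = 1 - 4/((k + 2)*(k + 4)*(k + 5))
s_(k+1) − s_k = 4*(3*k + 7)/(k**5 + 15*k**4 + 85*k**3 + 225*k**2 + 274*k + 120)
(s_(k+1) − s_k) − t_k = 0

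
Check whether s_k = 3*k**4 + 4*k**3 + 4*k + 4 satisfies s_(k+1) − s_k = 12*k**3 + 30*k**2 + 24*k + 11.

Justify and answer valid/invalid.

Valid — Δs_k = t_k.

s_(k+1) = 4*k + 3*(k + 1)**4 + 4*(k + 1)**3 + 8
s_(k+1) − s_k = 12*k**3 + 30*k**2 + 24*k + 11
(s_(k+1) − s_k) − t_k = 0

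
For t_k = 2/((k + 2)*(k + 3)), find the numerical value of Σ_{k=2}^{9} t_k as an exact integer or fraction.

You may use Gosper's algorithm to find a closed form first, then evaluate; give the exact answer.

Σ = 1/3

Step 1: r(k) = (k + 2)/(k + 4).
A = k + 2, B = k + 4, C = 1.
Set up (k + 2)·f(k+1) − (k + 3)·f(k) − (1) = 0.
d = 1 from the (1,1,0) case.
Match coefficients ⇒ f(k) = k/2.
R(k) = B(k−1)·f(k)/C(k) = k*(k + 3)/2; s_k = R·t_k = k/(k + 2).
Check: Δs_k = 2/(k**2 + 5*k + 6). ✓
Sum = s_(10) − s_(2); s_(10) = 5/6, s_(2) = 1/2 ⇒ 1/3.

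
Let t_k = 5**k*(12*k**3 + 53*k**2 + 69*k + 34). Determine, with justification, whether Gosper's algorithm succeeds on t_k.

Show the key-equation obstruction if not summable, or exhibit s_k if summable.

Yes. s_k = 5**k*(3*k**3 + 2*k**2 + k + 1).

t_(k+1)/t_k = 5*(12*k**3 + 89*k**2 + 211*k + 168)/(12*k**3 + 53*k**2 + 69*k + 34).
Take A(k)=5, B(k)=1, C(k)=k**3 + 53*k**2/12 + 23*k/4 + 17/6.
f must satisfy (5)·f(k+1) − (1)·f(k) = k**3 + 53*k**2/12 + 23*k/4 + 17/6.
deg f ≤ 3 (via 0,0,3).
Coefficient equations give f(k) = (3*k**3 + 2*k**2 + k + 1)/12.
Certificate R = B(k−1)f/C = (3*k**3 + 2*k**2 + k + 1)/(12*k**3 + 53*k**2 + 69*k + 34) gives s_k = 5**k*(3*k**3 + 2*k**2 + k + 1).
s_(k+1) − s_k = 5**k*(12*k**3 + 53*k**2 + 69*k + 34) = t_k.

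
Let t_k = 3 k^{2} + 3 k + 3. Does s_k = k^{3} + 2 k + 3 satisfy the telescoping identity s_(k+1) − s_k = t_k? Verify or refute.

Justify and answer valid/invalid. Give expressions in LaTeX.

s_(k+1) = 2*k + (k + 1)**3 + 5
s_(k+1) − s_k = 3*k**2 + 3*k + 3
(s_(k+1) − s_k) − t_k = 0

valid; difference matches t_k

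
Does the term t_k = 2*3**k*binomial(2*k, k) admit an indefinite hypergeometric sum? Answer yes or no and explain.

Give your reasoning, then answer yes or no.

No — t_k has no hypergeometric antidifference.

Compute t_(k+1)/t_k: get 6*(2*k + 1)/(k + 1).
A = 12*k + 6, B = k + 1, C = 1.
Key eq: (12*k + 6)·f(k+1) = (k)·f(k) + (1).
From deg A=1, deg B=1, deg C=0: d=-1.
Negative degree bound (-1): no f exists, t_k not Gosper-summable.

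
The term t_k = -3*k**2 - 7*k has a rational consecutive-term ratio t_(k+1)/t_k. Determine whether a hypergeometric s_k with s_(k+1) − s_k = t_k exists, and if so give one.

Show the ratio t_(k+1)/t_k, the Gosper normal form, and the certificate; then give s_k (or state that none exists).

s_k = k*(-k**2 - 2*k + 3)

t_(k+1)/t_k = (3*k**2 + 13*k + 10)/(k*(3*k + 7)).
Gosper form: A/B · C(k+1)/C(k) with A=1, B=1, C=k**2 + 7*k/3.
Need (1)·f(k+1) − (1)·f(k) = k**2 + 7*k/3.
Degrees (0,0,2) ⇒ d ≤ 3.
A polynomial solution: f(k) = k*(k - 1)*(k + 3)/3.
R(k) = B(k−1)·f(k)/C(k) = (k - 1)*(k + 3)/(3*k + 7); s_k = R·t_k = k*(-k**2 - 2*k + 3).
Check: Δs_k = k*(-3*k - 7). ✓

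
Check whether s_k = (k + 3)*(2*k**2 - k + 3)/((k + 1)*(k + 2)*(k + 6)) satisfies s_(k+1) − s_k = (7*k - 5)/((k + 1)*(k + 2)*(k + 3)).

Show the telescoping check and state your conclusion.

s_(k+1) = (k + 4)*(-k + 2*(k + 1)**2 + 2)/((k + 2)*(k + 3)*(k + 7))
s_(k+1) − s_k = (13*k**3 + 80*k**2 + 118*k - 93)/(k**5 + 19*k**4 + 131*k**3 + 401*k**2 + 540*k + 252)
(s_(k+1) − s_k) − t_k = 3*(2*k**3 - 2*k**2 - 37*k + 39)/(k**5 + 19*k**4 + 131*k**3 + 401*k**2 + 540*k + 252)

Invalid: residual 3*(2*k**3 - 2*k**2 - 37*k + 39)/(k**5 + 19*k**4 + 131*k**3 + 401*k**2 + 540*k + 252) ≠ 0.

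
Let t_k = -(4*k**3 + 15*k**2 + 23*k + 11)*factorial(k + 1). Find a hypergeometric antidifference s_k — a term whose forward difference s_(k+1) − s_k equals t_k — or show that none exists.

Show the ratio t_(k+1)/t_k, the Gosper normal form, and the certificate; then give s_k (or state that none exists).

s_k = -(4*k**2 + 3*k - 3)*factorial(k + 1)

The ratio is (4*k**4 + 35*k**3 + 119*k**2 + 183*k + 106)/(4*k**3 + 15*k**2 + 23*k + 11).
So A=k + 2 and B=1, with C=k**3 + 15*k**2/4 + 23*k/4 + 11/4.
f must satisfy (k + 2)·f(k+1) − (1)·f(k) = k**3 + 15*k**2/4 + 23*k/4 + 11/4.
deg f ≤ 2 (via 1,0,3).
Solving with deg f ≤ 2: f(k) = (4*k**2 + 3*k - 3)/4.
Then R = B(k−1)f/C = (4*k**2 + 3*k - 3)/(4*k**3 + 15*k**2 + 23*k + 11), so s_k = R(k)·t_k = -(4*k**2 + 3*k - 3)*factorial(k + 1).
s_(k+1) − s_k = -(4*k**3 + 15*k**2 + 23*k + 11)*factorial(k + 1) = t_k.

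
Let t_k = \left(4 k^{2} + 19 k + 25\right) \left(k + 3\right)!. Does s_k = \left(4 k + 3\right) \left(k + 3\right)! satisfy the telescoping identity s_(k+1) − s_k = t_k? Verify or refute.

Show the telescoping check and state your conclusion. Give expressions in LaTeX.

s_(k+1) = (4*k + 7)*factorial(k + 4)
s_(k+1) − s_k = (4*k**2 + 19*k + 25)*factorial(k + 3)
(s_(k+1) − s_k) − t_k = 0

Valid: the claim telescopes to t_k.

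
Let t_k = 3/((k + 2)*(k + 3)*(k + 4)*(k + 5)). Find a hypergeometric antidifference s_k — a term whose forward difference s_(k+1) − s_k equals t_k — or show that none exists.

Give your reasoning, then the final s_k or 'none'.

s_k = k*(k**2 + 9*k + 26)/(24*(k + 2)*(k + 3)*(k + 4))

Step 1: r(k) = (k + 2)/(k + 6).
Take A(k)=k + 2, B(k)=k + 6, C(k)=1.
f must satisfy (k + 2)·f(k+1) − (k + 5)·f(k) = 1.
Degrees (1,1,0) ⇒ d ≤ 3.
Solve for f: f(k) = k*(k**2 + 9*k + 26)/72 (degree 3 ≤ 3).
R(k) = B(k−1)·f(k)/C(k) = k*(k + 5)*(k**2 + 9*k + 26)/72; s_k = R·t_k = k*(k**2 + 9*k + 26)/(24*(k + 2)*(k + 3)*(k + 4)).
s_(k+1) − s_k = 3/(k**4 + 14*k**3 + 71*k**2 + 154*k + 120) = t_k.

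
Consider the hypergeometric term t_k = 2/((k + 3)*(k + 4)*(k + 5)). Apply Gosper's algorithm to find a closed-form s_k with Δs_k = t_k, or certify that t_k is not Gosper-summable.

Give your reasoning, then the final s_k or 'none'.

Ratio r(k) = (k + 3)/(k + 6).
Take A(k)=k + 3, B(k)=k + 6, C(k)=1.
Key eq: (k + 3)·f(k+1) = (k + 5)·f(k) + (1).
From deg A=1, deg B=1, deg C=0: d=2.
Solve for f: f(k) = k*(k + 7)/24 (degree 2 ≤ 2).
So s_k = (B(k−1)f/C)·t_k = (k*(k + 5)*(k + 7)/24)·t_k = k*(k + 7)/(12*(k + 3)*(k + 4)).
s_(k+1) − s_k = 2/(k**3 + 12*k**2 + 47*k + 60) = t_k.

s_k = k*(k + 7)/(12*(k + 3)*(k + 4))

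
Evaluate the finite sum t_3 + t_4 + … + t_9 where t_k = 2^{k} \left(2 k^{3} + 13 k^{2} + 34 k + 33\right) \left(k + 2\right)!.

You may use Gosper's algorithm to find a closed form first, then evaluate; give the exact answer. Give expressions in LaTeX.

Σ = 60331209505920

Compute t_(k+1)/t_k: get 2*(2*k**4 + 25*k**3 + 123*k**2 + 280*k + 246)/(2*k**3 + 13*k**2 + 34*k + 33).
A = 2*k + 6, B = 1, C = k**3 + 13*k**2/2 + 17*k + 33/2.
Set up (2*k + 6)·f(k+1) − (1)·f(k) − (k**3 + 13*k**2/2 + 17*k + 33/2) = 0.
Bound: deg f ≤ 2.
A polynomial solution: f(k) = (k**2 + 2*k + 3)/2.
Get s_k = R·t_k = 2**k*(k**2 + 2*k + 3)*factorial(k + 2) with R(k) = B(k−1)f(k)/C(k) = (k**2 + 2*k + 3)/(2*k**3 + 13*k**2 + 34*k + 33).
Verify: 2**k*(2*k**3 + 13*k**2 + 34*k + 33)*factorial(k + 2) matches t_k.
Evaluate s at k=10 and k=3: 60331209523200 and 17280; difference 60331209505920.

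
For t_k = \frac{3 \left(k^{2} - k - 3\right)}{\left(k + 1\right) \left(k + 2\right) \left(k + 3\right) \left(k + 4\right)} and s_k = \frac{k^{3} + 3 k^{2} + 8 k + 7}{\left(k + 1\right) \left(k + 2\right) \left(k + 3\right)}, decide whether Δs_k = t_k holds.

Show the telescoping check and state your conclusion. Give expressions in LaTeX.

s_(k+1) = (8*k + (k + 1)**3 + 3*(k + 1)**2 + 15)/((k + 2)*(k + 3)*(k + 4))
s_(k+1) − s_k = 3*(k**2 - k - 3)/(k**4 + 10*k**3 + 35*k**2 + 50*k + 24)
(s_(k+1) − s_k) − t_k = 0

valid (s_(k+1) − s_k reduces to t_k)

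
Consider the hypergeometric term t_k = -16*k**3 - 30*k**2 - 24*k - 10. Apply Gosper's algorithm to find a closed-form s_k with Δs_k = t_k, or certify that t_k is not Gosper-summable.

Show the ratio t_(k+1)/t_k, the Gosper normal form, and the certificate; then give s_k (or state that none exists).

s_k = k*(-4*k**3 - 2*k**2 - k - 3)

r(k) = (8*k**3 + 39*k**2 + 66*k + 40)/(8*k**3 + 15*k**2 + 12*k + 5) after simplifying.
Factor: A=1; B=1; C=k**3 + 15*k**2/8 + 3*k/2 + 5/8.
Solve (1)·f(k+1) − (1)·f(k) = k**3 + 15*k**2/8 + 3*k/2 + 5/8.
Bound: deg f ≤ 4.
Match coefficients ⇒ f(k) = k*(k + 1)*(4*k**2 - 2*k + 3)/16.
So s_k = (B(k−1)f/C)·t_k = (k*(4*k**2 - 2*k + 3)/(2*(8*k**2 + 7*k + 5)))·t_k = k*(-4*k**3 - 2*k**2 - k - 3).
Check: Δs_k = -16*k**3 - 30*k**2 - 24*k - 10. ✓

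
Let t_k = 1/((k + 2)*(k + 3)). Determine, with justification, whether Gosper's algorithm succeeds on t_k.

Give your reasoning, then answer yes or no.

r(k) = (k + 2)/(k + 4) after simplifying.
So A=k + 2 and B=k + 4, with C=1.
Solve (k + 2)·f(k+1) − (k + 3)·f(k) = 1.
deg f ≤ 1 (via 1,1,0).
Solving with deg f ≤ 1: f(k) = k/2.
Get s_k = R·t_k = k/(2*(k + 2)) with R(k) = B(k−1)f(k)/C(k) = k*(k + 3)/2.
Check: Δs_k = 1/(k**2 + 5*k + 6). ✓

Yes. s_k = k/(2*(k + 2)).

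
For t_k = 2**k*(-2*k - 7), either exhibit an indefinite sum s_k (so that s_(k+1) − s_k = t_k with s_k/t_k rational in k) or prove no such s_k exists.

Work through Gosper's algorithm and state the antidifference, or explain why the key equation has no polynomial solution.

s_k = 2**k*(-2*k - 3)

Compute t_(k+1)/t_k: get 2*(2*k + 9)/(2*k + 7).
A = 2, B = 1, C = k + 7/2.
Key eq: (2)·f(k+1) = (1)·f(k) + (k + 7/2).
Bound: deg f ≤ 1.
A polynomial solution: f(k) = (2*k + 3)/2.
So s_k = (B(k−1)f/C)·t_k = ((2*k + 3)/(2*k + 7))·t_k = 2**k*(-2*k - 3).
Δs = 2**k*(-2*k - 7), as required.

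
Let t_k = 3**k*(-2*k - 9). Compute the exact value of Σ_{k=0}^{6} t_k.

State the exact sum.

Σ = -21867

Compute t_(k+1)/t_k: get 3*(2*k + 11)/(2*k + 9).
Take A(k)=3, B(k)=1, C(k)=k + 9/2.
Set up (3)·f(k+1) − (1)·f(k) − (k + 9/2) = 0.
deg f ≤ 1 (via 0,0,1).
Solving with deg f ≤ 1: f(k) = (k + 3)/2.
R(k) = B(k−1)·f(k)/C(k) = (k + 3)/(2*k + 9); s_k = R·t_k = 3**k*(-k - 3).
Verify: 3**k*(-2*k - 9) matches t_k.
Telescoping: Σ = s_(7) − s_(0) = -21870 − (-3) = -21867.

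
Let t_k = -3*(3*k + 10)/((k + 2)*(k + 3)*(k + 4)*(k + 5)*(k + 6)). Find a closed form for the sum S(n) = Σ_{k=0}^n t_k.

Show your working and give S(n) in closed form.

r(k) = (k + 2)*(3*k + 13)/((k + 7)*(3*k + 10)) after simplifying.
Take A(k)=k + 2, B(k)=k + 7, C(k)=k + 10/3.
Solve (k + 2)·f(k+1) − (k + 6)·f(k) = k + 10/3.
d = 4 from the (1,1,1) case.
A polynomial solution: f(k) = k*(k + 3)*(k**2 + 11*k + 38)/120.
R(k) = B(k−1)·f(k)/C(k) = k*(k + 3)*(k + 6)*(k**2 + 11*k + 38)/(40*(3*k + 10)); s_k = R·t_k = 3*k*(-k**2 - 11*k - 38)/(40*(k**3 + 11*k**2 + 38*k + 40)).
Check: Δs_k = 3*(-3*k - 10)/(k**5 + 20*k**4 + 155*k**3 + 580*k**2 + 1044*k + 720). ✓
Evaluate: s_(n+1) = 3*(-n**3 - 14*n**2 - 63*n - 50)/(40*(n**3 + 14*n**2 + 63*n + 90)); subtract s_(0) = 0 ⇒ S(n) = 3*(-n**3 - 14*n**2 - 63*n - 50)/(40*(n**3 + 14*n**2 + 63*n + 90)).

S(n) = 3*(-n**3 - 14*n**2 - 63*n - 50)/(40*(n**3 + 14*n**2 + 63*n + 90))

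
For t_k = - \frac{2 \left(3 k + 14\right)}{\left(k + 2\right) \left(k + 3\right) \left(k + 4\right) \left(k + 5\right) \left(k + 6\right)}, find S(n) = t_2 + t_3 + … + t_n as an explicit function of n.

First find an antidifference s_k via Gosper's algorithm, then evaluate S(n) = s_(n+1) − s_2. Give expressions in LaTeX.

t_(k+1)/t_k = (k + 2)*(3*k + 17)/((k + 7)*(3*k + 14)).
A = k + 2, B = k + 7, C = k + 14/3.
Need (k + 2)·f(k+1) − (k + 6)·f(k) = k + 14/3.
Degrees (1,1,1) ⇒ d ≤ 4.
A polynomial solution: f(k) = k*(k + 4)*(k**2 + 10*k + 31)/90.
Get s_k = R·t_k = k*(-k**2 - 10*k - 31)/(15*(k**3 + 10*k**2 + 31*k + 30)) with R(k) = B(k−1)f(k)/C(k) = k*(k + 4)*(k + 6)*(k**2 + 10*k + 31)/(30*(3*k + 14)).
Verify: 2*(-3*k - 14)/(k**5 + 20*k**4 + 155*k**3 + 580*k**2 + 1044*k + 720) matches t_k.
Evaluate: s_(n+1) = (-n**3 - 13*n**2 - 54*n - 42)/(15*(n**3 + 13*n**2 + 54*n + 72)); subtract s_(2) = -11/210 ⇒ S(n) = (-n**3 - 13*n**2 - 54*n + 68)/(70*(n**3 + 13*n**2 + 54*n + 72)).

S(n) = \frac{- n^{3} - 13 n^{2} - 54 n + 68}{70 \left(n^{3} + 13 n^{2} + 54 n + 72\right)}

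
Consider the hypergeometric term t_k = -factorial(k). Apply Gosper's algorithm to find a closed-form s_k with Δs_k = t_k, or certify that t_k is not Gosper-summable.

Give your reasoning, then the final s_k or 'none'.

t_(k+1)/t_k = k + 1.
Normal form (A,B,C) = (k + 1, 1, 1).
Key eq: (k + 1)·f(k+1) = (1)·f(k) + (1).
Degrees (1,0,0) ⇒ d ≤ -1.
d = -1 < 0 ⇒ no nonzero polynomial f; not summable.

none — t_k is not Gosper-summable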